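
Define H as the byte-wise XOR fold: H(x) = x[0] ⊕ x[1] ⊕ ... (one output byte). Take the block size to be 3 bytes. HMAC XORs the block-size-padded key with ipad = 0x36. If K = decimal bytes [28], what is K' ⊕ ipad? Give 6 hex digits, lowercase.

2a3636

Key decimal bytes [28] = 1c is 1 byte ≤ B = 3; zero-pad to 3 bytes: K' = 1c 00 00.
XOR each byte with 0x36: 1c⊕36=2a, 00⊕36=36, 00⊕36=36.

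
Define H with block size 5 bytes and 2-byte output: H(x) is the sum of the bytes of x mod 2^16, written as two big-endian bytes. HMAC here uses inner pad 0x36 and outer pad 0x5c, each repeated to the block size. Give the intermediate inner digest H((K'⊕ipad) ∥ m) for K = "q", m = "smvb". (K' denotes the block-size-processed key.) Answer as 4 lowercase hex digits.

Key "q" = 71 is 1 byte ≤ B = 5; zero-pad to 5 bytes: K' = 71 00 00 00 00.
K' ⊕ ipad = 47 36 36 36 36.
Inner input = 47 36 36 36 36 ∥ 73 6d 76 62.
Inner hash: sum = 71+54+54+54+54+115+109+118+98 = 727 → 02 d7.

02d7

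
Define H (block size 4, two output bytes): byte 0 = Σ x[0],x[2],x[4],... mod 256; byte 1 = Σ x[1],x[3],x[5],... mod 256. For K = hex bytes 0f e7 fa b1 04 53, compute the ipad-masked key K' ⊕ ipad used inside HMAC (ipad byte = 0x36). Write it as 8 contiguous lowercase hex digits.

Key hex bytes 0f e7 fa b1 04 53 is 6 bytes > B = 4, so hash it first: H(key) = 0d eb, then zero-pad to 4 bytes: K' = 0d eb 00 00.
XOR each byte with 0x36: 0d⊕36=3b, eb⊕36=dd, 00⊕36=36, 00⊕36=36.

3bdd3636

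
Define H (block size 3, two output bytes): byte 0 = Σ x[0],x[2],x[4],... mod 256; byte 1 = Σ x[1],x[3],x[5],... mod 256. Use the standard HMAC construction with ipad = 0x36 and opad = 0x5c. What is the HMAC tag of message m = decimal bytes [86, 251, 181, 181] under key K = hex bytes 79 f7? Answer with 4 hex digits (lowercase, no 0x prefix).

4de0

Key hex bytes 79 f7 is 2 bytes ≤ B = 3; zero-pad to 3 bytes: K' = 79 f7 00.
K' ⊕ ipad = 4f c1 36.  K' ⊕ opad = 25 ab 5c.
Inner input = (K'⊕ipad) ∥ m = 4f c1 36 ∥ 56 fb b5 b5.
Inner hash: even-index sum = 565 mod 256 = 53; odd-index sum = 460 mod 256 = 204 → 35 cc.
Outer input = (K'⊕opad) ∥ inner = 25 ab 5c ∥ 35 cc.
Outer hash (tag): even-index sum = 333 mod 256 = 77; odd-index sum = 224 mod 256 = 224 → 4d e0.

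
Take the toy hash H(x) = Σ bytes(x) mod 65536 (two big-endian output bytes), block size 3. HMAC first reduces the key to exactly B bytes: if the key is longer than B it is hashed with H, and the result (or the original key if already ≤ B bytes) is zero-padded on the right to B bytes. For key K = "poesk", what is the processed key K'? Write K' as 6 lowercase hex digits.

|K| = 5 > B = 3, so first hash the key.
H(K): sum = 112+111+101+115+107 = 546 → 02 22.
Zero-pad H(K) = 02 22 to 3 bytes: K' = 02 22 00.

022200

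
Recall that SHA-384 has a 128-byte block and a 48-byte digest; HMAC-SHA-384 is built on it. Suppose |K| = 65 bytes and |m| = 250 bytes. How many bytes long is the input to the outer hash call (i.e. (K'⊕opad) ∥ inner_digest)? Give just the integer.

Key is 65 ≤ 128 bytes, zero-padded: |K'| = 128.
Outer input = (K'⊕opad) ∥ H(inner) → 128 + 48 = 176 bytes.

176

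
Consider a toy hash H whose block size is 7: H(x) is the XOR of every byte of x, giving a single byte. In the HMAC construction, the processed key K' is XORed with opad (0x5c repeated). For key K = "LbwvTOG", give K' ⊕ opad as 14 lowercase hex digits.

103e2b2a08131b

Key "LbwvTOG" = 4c 62 77 76 54 4f 47 is exactly B = 7 bytes: K' = 4c 62 77 76 54 4f 47.
XOR each byte with 0x5c: 4c⊕5c=10, 62⊕5c=3e, 77⊕5c=2b, 76⊕5c=2a, 54⊕5c=08, 4f⊕5c=13, 47⊕5c=1b.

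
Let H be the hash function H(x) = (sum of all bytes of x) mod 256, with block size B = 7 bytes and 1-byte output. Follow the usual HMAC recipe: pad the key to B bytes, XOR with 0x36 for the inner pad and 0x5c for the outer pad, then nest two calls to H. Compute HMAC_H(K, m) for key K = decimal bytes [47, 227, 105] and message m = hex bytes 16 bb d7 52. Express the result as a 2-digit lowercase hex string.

Key decimal bytes [47, 227, 105] = 2f e3 69 is 3 bytes ≤ B = 7; zero-pad to 7 bytes: K' = 2f e3 69 00 00 00 00.
K' ⊕ ipad = 19 d5 5f 36 36 36 36.  K' ⊕ opad = 73 bf 35 5c 5c 5c 5c.
Inner input = (K'⊕ipad) ∥ m = 19 d5 5f 36 36 36 36 ∥ 16 bb d7 52.
Inner hash: sum = 25+213+95+54+54+54+54+22+187+215+82 = 1055; mod 256 = 31 → 1f.
Outer input = (K'⊕opad) ∥ inner = 73 bf 35 5c 5c 5c 5c ∥ 1f.
Outer hash (tag): sum = 115+191+53+92+92+92+92+31 = 758; mod 256 = 246 → f6.

f6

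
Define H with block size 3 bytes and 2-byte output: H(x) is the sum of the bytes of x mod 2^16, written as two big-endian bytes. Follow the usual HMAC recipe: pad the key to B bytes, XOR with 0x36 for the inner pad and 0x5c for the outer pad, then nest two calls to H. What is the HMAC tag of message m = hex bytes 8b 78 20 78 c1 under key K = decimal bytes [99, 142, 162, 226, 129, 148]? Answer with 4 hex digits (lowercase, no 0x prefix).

0217

Key decimal bytes [99, 142, 162, 226, 129, 148] = 63 8e a2 e2 81 94 is 6 bytes > B = 3, so hash it first: H(key) = 03 8a, then zero-pad to 3 bytes: K' = 03 8a 00.
K' ⊕ ipad = 35 bc 36.  K' ⊕ opad = 5f d6 5c.
Inner input = (K'⊕ipad) ∥ m = 35 bc 36 ∥ 8b 78 20 78 c1.
Inner hash: sum = 53+188+54+139+120+32+120+193 = 899 → 03 83.
Outer input = (K'⊕opad) ∥ inner = 5f d6 5c ∥ 03 83.
Outer hash (tag): sum = 95+214+92+3+131 = 535 → 02 17.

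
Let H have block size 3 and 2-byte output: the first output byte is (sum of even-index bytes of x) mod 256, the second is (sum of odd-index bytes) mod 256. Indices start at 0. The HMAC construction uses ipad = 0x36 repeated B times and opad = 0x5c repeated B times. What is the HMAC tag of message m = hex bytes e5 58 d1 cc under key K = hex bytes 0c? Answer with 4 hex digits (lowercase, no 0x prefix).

98f0

Key hex bytes 0c is 1 byte ≤ B = 3; zero-pad to 3 bytes: K' = 0c 00 00.
K' ⊕ ipad = 3a 36 36.  K' ⊕ opad = 50 5c 5c.
Inner input = (K'⊕ipad) ∥ m = 3a 36 36 ∥ e5 58 d1 cc.
Inner hash: even-index sum = 404 mod 256 = 148; odd-index sum = 492 mod 256 = 236 → 94 ec.
Outer input = (K'⊕opad) ∥ inner = 50 5c 5c ∥ 94 ec.
Outer hash (tag): even-index sum = 408 mod 256 = 152; odd-index sum = 240 mod 256 = 240 → 98 f0.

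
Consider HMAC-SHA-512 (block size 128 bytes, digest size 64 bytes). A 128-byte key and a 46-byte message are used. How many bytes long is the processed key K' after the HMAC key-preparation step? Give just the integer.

Key is 128 ≤ 128 bytes, zero-padded: |K'| = 128.

128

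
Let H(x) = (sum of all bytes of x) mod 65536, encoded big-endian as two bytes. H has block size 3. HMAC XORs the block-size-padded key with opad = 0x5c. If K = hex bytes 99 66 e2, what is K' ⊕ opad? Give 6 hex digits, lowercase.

Key hex bytes 99 66 e2 is exactly B = 3 bytes: K' = 99 66 e2.
XOR each byte with 0x5c: 99⊕5c=c5, 66⊕5c=3a, e2⊕5c=be.

c53abe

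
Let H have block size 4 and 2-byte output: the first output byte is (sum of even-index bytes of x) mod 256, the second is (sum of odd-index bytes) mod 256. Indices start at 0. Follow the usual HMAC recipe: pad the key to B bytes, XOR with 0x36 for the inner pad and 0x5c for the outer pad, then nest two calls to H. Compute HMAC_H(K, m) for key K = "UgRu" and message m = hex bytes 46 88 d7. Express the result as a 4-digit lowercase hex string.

fb80

Key "UgRu" = 55 67 52 75 is exactly B = 4 bytes: K' = 55 67 52 75.
K' ⊕ ipad = 63 51 64 43.  K' ⊕ opad = 09 3b 0e 29.
Inner input = (K'⊕ipad) ∥ m = 63 51 64 43 ∥ 46 88 d7.
Inner hash: even-index sum = 484 mod 256 = 228; odd-index sum = 284 mod 256 = 28 → e4 1c.
Outer input = (K'⊕opad) ∥ inner = 09 3b 0e 29 ∥ e4 1c.
Outer hash (tag): even-index sum = 251 mod 256 = 251; odd-index sum = 128 mod 256 = 128 → fb 80.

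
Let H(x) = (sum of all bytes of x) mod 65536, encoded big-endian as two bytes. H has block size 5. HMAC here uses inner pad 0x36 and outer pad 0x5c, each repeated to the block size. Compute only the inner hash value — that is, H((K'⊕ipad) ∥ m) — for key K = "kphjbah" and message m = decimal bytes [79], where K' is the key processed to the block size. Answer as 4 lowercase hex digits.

Key "kphjbah" = 6b 70 68 6a 62 61 68 is 7 bytes > B = 5, so hash it first: H(key) = 02 d8, then zero-pad to 5 bytes: K' = 02 d8 00 00 00.
K' ⊕ ipad = 34 ee 36 36 36.
Inner input = 34 ee 36 36 36 ∥ 4f.
Inner hash: sum = 52+238+54+54+54+79 = 531 → 02 13.

0213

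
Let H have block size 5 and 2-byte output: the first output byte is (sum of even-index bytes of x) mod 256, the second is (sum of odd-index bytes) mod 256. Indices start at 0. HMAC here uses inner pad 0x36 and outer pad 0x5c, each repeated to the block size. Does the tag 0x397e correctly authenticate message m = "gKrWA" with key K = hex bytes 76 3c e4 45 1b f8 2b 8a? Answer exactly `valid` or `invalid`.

invalid

Key hex bytes 76 3c e4 45 1b f8 2b 8a is 8 bytes > B = 5, so hash it first: H(key) = a0 03, then zero-pad to 5 bytes: K' = a0 03 00 00 00.
K' ⊕ ipad = 96 35 36 36 36; K' ⊕ opad = fc 5f 5c 5c 5c.
Inner hash: even-index sum = 420 mod 256 = 164; odd-index sum = 389 mod 256 = 133 → a4 85.
Outer hash (recomputed tag): even-index sum = 569 mod 256 = 57; odd-index sum = 351 mod 256 = 95 → 39 5f.
Recomputed tag = 395f; claimed = 397e → mismatch.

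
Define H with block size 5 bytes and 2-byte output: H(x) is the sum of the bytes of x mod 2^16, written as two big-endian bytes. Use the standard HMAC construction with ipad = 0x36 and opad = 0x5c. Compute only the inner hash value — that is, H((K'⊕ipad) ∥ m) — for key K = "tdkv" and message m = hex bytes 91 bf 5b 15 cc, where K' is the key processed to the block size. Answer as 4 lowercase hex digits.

Key "tdkv" = 74 64 6b 76 is 4 bytes ≤ B = 5; zero-pad to 5 bytes: K' = 74 64 6b 76 00.
K' ⊕ ipad = 42 52 5d 40 36.
Inner input = 42 52 5d 40 36 ∥ 91 bf 5b 15 cc.
Inner hash: sum = 66+82+93+64+54+145+191+91+21+204 = 1011 → 03 f3.

03f3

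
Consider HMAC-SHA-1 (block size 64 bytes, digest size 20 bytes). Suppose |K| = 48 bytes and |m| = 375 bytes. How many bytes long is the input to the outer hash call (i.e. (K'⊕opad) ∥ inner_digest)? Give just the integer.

84

Key is 48 ≤ 64 bytes, zero-padded: |K'| = 64.
Outer input = (K'⊕opad) ∥ H(inner) → 64 + 20 = 84 bytes.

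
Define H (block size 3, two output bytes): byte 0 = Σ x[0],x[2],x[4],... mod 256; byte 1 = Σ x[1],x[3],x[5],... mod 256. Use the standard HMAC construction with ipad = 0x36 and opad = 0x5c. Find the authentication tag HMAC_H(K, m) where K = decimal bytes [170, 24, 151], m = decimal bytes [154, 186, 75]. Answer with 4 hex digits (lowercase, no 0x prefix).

d43b

Key decimal bytes [170, 24, 151] = aa 18 97 is exactly B = 3 bytes: K' = aa 18 97.
K' ⊕ ipad = 9c 2e a1.  K' ⊕ opad = f6 44 cb.
Inner input = (K'⊕ipad) ∥ m = 9c 2e a1 ∥ 9a ba 4b.
Inner hash: even-index sum = 503 mod 256 = 247; odd-index sum = 275 mod 256 = 19 → f7 13.
Outer input = (K'⊕opad) ∥ inner = f6 44 cb ∥ f7 13.
Outer hash (tag): even-index sum = 468 mod 256 = 212; odd-index sum = 315 mod 256 = 59 → d4 3b.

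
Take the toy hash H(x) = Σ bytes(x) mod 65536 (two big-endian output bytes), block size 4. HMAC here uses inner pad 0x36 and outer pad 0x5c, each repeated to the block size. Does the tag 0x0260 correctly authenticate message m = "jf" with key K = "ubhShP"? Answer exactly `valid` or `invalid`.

invalid

Key "ubhShP" = 75 62 68 53 68 50 is 6 bytes > B = 4, so hash it first: H(key) = 02 4a, then zero-pad to 4 bytes: K' = 02 4a 00 00.
K' ⊕ ipad = 34 7c 36 36; K' ⊕ opad = 5e 16 5c 5c.
Inner hash: sum = 52+124+54+54+106+102 = 492 → 01 ec.
Outer hash (recomputed tag): sum = 94+22+92+92+1+236 = 537 → 02 19.
Recomputed tag = 0219; claimed = 0260 → mismatch.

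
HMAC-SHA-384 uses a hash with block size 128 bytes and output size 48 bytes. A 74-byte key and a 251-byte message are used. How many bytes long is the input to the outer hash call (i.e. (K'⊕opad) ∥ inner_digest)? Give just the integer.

176

Key is 74 ≤ 128 bytes, zero-padded: |K'| = 128.
Outer input = (K'⊕opad) ∥ H(inner) → 128 + 48 = 176 bytes.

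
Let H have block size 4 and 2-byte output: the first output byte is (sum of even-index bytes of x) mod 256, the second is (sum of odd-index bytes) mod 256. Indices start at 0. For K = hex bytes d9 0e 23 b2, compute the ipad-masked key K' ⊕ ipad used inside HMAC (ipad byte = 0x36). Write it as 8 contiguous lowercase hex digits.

ef381584

Key hex bytes d9 0e 23 b2 is exactly B = 4 bytes: K' = d9 0e 23 b2.
XOR each byte with 0x36: d9⊕36=ef, 0e⊕36=38, 23⊕36=15, b2⊕36=84.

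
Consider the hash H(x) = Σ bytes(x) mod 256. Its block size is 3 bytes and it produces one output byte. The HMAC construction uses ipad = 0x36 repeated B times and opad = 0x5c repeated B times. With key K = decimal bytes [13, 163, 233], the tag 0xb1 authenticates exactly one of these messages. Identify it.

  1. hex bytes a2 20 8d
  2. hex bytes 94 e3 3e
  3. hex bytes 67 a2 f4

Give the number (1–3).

3

Key decimal bytes [13, 163, 233] = 0d a3 e9 is exactly B = 3 bytes: K' = 0d a3 e9.
K' ⊕ ipad = 3b 95 df; K' ⊕ opad = 51 ff b5.
m1: inner = H(3b 95 df a2 20 8d) = fe; tag = H(51 ff b5 fe) = 03
m2: inner = H(3b 95 df 94 e3 3e) = 64; tag = H(51 ff b5 64) = 69
m3: inner = H(3b 95 df 67 a2 f4) = ac; tag = H(51 ff b5 ac) = b1 ← matches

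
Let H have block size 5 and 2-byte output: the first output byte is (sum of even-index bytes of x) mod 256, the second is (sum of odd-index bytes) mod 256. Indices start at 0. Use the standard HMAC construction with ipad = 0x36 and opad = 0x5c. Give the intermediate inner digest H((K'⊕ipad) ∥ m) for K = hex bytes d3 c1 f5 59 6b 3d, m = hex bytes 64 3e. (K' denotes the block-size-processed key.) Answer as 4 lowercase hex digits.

Key hex bytes d3 c1 f5 59 6b 3d is 6 bytes > B = 5, so hash it first: H(key) = 33 57, then zero-pad to 5 bytes: K' = 33 57 00 00 00.
K' ⊕ ipad = 05 61 36 36 36.
Inner input = 05 61 36 36 36 ∥ 64 3e.
Inner hash: even-index sum = 175 mod 256 = 175; odd-index sum = 251 mod 256 = 251 → af fb.

affb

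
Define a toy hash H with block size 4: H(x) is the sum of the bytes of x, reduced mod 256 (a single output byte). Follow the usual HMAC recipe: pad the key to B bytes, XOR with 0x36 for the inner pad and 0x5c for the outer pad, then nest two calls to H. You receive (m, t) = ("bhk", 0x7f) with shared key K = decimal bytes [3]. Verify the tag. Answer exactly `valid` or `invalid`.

valid

Key decimal bytes [3] = 03 is 1 byte ≤ B = 4; zero-pad to 4 bytes: K' = 03 00 00 00.
K' ⊕ ipad = 35 36 36 36; K' ⊕ opad = 5f 5c 5c 5c.
Inner hash: sum = 53+54+54+54+98+104+107 = 524; mod 256 = 12 → 0c.
Outer hash (recomputed tag): sum = 95+92+92+92+12 = 383; mod 256 = 127 → 7f.
Recomputed tag = 7f; claimed = 7f → match.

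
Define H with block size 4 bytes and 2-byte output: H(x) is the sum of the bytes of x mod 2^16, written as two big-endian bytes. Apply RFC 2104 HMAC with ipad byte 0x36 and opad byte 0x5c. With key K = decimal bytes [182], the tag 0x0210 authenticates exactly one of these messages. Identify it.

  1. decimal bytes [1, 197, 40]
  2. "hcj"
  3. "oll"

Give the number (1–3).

1

Key decimal bytes [182] = b6 is 1 byte ≤ B = 4; zero-pad to 4 bytes: K' = b6 00 00 00.
K' ⊕ ipad = 80 36 36 36; K' ⊕ opad = ea 5c 5c 5c.
m1: inner = H(80 36 36 36 01 c5 28) = 02 10; tag = H(ea 5c 5c 5c 02 10) = 0210 ← matches
m2: inner = H(80 36 36 36 68 63 6a) = 02 57; tag = H(ea 5c 5c 5c 02 57) = 0257
m3: inner = H(80 36 36 36 6f 6c 6c) = 02 69; tag = H(ea 5c 5c 5c 02 69) = 0269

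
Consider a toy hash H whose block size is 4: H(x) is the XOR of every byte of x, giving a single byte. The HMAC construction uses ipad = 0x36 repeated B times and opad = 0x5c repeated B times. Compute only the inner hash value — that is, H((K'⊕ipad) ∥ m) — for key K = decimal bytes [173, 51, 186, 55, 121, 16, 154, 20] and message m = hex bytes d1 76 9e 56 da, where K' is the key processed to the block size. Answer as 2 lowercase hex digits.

41

Key decimal bytes [173, 51, 186, 55, 121, 16, 154, 20] = ad 33 ba 37 79 10 9a 14 is 8 bytes > B = 4, so hash it first: H(key) = f4, then zero-pad to 4 bytes: K' = f4 00 00 00.
K' ⊕ ipad = c2 36 36 36.
Inner input = c2 36 36 36 ∥ d1 76 9e 56 da.
Inner hash: XOR c2⊕36⊕36⊕36⊕d1⊕76⊕9e⊕56⊕da = 41.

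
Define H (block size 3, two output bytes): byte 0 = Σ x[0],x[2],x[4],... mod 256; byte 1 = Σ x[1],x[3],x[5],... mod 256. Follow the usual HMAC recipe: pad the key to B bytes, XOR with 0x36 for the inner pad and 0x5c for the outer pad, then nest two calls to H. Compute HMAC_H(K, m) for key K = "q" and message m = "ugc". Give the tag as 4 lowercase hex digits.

Key "q" = 71 is 1 byte ≤ B = 3; zero-pad to 3 bytes: K' = 71 00 00.
K' ⊕ ipad = 47 36 36.  K' ⊕ opad = 2d 5c 5c.
Inner input = (K'⊕ipad) ∥ m = 47 36 36 ∥ 75 67 63.
Inner hash: even-index sum = 228 mod 256 = 228; odd-index sum = 270 mod 256 = 14 → e4 0e.
Outer input = (K'⊕opad) ∥ inner = 2d 5c 5c ∥ e4 0e.
Outer hash (tag): even-index sum = 151 mod 256 = 151; odd-index sum = 320 mod 256 = 64 → 97 40.

9740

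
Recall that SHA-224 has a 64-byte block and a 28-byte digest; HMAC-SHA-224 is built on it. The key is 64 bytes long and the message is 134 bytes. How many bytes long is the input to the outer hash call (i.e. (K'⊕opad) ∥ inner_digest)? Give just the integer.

Key is 64 ≤ 64 bytes, zero-padded: |K'| = 64.
Outer input = (K'⊕opad) ∥ H(inner) → 64 + 28 = 92 bytes.

92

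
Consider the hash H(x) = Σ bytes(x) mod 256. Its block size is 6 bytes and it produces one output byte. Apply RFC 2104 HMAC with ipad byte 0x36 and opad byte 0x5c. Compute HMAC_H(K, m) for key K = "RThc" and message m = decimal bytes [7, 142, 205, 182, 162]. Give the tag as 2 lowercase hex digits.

e0

Key "RThc" = 52 54 68 63 is 4 bytes ≤ B = 6; zero-pad to 6 bytes: K' = 52 54 68 63 00 00.
K' ⊕ ipad = 64 62 5e 55 36 36.  K' ⊕ opad = 0e 08 34 3f 5c 5c.
Inner input = (K'⊕ipad) ∥ m = 64 62 5e 55 36 36 ∥ 07 8e cd b6 a2.
Inner hash: sum = 100+98+94+85+54+54+7+142+205+182+162 = 1183; mod 256 = 159 → 9f.
Outer input = (K'⊕opad) ∥ inner = 0e 08 34 3f 5c 5c ∥ 9f.
Outer hash (tag): sum = 14+8+52+63+92+92+159 = 480; mod 256 = 224 → e0.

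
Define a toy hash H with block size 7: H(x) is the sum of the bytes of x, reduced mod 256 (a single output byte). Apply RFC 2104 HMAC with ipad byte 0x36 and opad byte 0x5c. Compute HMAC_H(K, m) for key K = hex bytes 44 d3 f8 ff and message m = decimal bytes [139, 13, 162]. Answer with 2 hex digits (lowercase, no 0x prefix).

cc

Key hex bytes 44 d3 f8 ff is 4 bytes ≤ B = 7; zero-pad to 7 bytes: K' = 44 d3 f8 ff 00 00 00.
K' ⊕ ipad = 72 e5 ce c9 36 36 36.  K' ⊕ opad = 18 8f a4 a3 5c 5c 5c.
Inner input = (K'⊕ipad) ∥ m = 72 e5 ce c9 36 36 36 ∥ 8b 0d a2.
Inner hash: sum = 114+229+206+201+54+54+54+139+13+162 = 1226; mod 256 = 202 → ca.
Outer input = (K'⊕opad) ∥ inner = 18 8f a4 a3 5c 5c 5c ∥ ca.
Outer hash (tag): sum = 24+143+164+163+92+92+92+202 = 972; mod 256 = 204 → cc.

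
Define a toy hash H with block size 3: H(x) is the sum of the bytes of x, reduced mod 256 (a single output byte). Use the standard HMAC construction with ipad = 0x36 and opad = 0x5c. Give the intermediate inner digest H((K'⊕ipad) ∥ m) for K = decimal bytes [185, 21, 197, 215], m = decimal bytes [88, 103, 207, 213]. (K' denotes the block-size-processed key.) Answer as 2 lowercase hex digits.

Key decimal bytes [185, 21, 197, 215] = b9 15 c5 d7 is 4 bytes > B = 3, so hash it first: H(key) = 6a, then zero-pad to 3 bytes: K' = 6a 00 00.
K' ⊕ ipad = 5c 36 36.
Inner input = 5c 36 36 ∥ 58 67 cf d5.
Inner hash: sum = 92+54+54+88+103+207+213 = 811; mod 256 = 43 → 2b.

2b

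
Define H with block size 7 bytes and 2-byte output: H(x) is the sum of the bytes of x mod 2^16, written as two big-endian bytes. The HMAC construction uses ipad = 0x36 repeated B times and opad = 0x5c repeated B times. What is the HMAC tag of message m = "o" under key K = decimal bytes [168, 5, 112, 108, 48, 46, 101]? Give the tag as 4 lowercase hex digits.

0313

Key decimal bytes [168, 5, 112, 108, 48, 46, 101] = a8 05 70 6c 30 2e 65 is exactly B = 7 bytes: K' = a8 05 70 6c 30 2e 65.
K' ⊕ ipad = 9e 33 46 5a 06 18 53.  K' ⊕ opad = f4 59 2c 30 6c 72 39.
Inner input = (K'⊕ipad) ∥ m = 9e 33 46 5a 06 18 53 ∥ 6f.
Inner hash: sum = 158+51+70+90+6+24+83+111 = 593 → 02 51.
Outer input = (K'⊕opad) ∥ inner = f4 59 2c 30 6c 72 39 ∥ 02 51.
Outer hash (tag): sum = 244+89+44+48+108+114+57+2+81 = 787 → 03 13.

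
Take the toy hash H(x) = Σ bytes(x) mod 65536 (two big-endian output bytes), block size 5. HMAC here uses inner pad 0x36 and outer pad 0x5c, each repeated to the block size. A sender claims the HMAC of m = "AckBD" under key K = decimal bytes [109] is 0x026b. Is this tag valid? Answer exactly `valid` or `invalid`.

Key decimal bytes [109] = 6d is 1 byte ≤ B = 5; zero-pad to 5 bytes: K' = 6d 00 00 00 00.
K' ⊕ ipad = 5b 36 36 36 36; K' ⊕ opad = 31 5c 5c 5c 5c.
Inner hash: sum = 91+54+54+54+54+65+99+107+66+68 = 712 → 02 c8.
Outer hash (recomputed tag): sum = 49+92+92+92+92+2+200 = 619 → 02 6b.
Recomputed tag = 026b; claimed = 026b → match.

valid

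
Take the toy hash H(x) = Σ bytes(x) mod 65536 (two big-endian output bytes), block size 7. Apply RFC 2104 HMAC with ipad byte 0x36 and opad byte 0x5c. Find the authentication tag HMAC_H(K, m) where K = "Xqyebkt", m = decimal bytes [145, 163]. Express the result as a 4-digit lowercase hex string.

01ad

Key "Xqyebkt" = 58 71 79 65 62 6b 74 is exactly B = 7 bytes: K' = 58 71 79 65 62 6b 74.
K' ⊕ ipad = 6e 47 4f 53 54 5d 42.  K' ⊕ opad = 04 2d 25 39 3e 37 28.
Inner input = (K'⊕ipad) ∥ m = 6e 47 4f 53 54 5d 42 ∥ 91 a3.
Inner hash: sum = 110+71+79+83+84+93+66+145+163 = 894 → 03 7e.
Outer input = (K'⊕opad) ∥ inner = 04 2d 25 39 3e 37 28 ∥ 03 7e.
Outer hash (tag): sum = 4+45+37+57+62+55+40+3+126 = 429 → 01 ad.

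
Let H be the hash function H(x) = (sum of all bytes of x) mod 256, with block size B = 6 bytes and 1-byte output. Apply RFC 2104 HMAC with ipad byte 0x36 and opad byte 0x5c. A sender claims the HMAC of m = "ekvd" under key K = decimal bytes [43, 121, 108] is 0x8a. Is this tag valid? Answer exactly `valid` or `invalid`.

Key decimal bytes [43, 121, 108] = 2b 79 6c is 3 bytes ≤ B = 6; zero-pad to 6 bytes: K' = 2b 79 6c 00 00 00.
K' ⊕ ipad = 1d 4f 5a 36 36 36; K' ⊕ opad = 77 25 30 5c 5c 5c.
Inner hash: sum = 29+79+90+54+54+54+101+107+118+100 = 786; mod 256 = 18 → 12.
Outer hash (recomputed tag): sum = 119+37+48+92+92+92+18 = 498; mod 256 = 242 → f2.
Recomputed tag = f2; claimed = 8a → mismatch.

invalid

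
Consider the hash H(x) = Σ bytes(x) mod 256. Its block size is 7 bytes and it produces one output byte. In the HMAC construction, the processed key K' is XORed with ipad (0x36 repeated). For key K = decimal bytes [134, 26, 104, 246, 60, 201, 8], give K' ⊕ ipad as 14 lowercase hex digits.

b02c5ec00aff3e

Key decimal bytes [134, 26, 104, 246, 60, 201, 8] = 86 1a 68 f6 3c c9 08 is exactly B = 7 bytes: K' = 86 1a 68 f6 3c c9 08.
XOR each byte with 0x36: 86⊕36=b0, 1a⊕36=2c, 68⊕36=5e, f6⊕36=c0, 3c⊕36=0a, c9⊕36=ff, 08⊕36=3e.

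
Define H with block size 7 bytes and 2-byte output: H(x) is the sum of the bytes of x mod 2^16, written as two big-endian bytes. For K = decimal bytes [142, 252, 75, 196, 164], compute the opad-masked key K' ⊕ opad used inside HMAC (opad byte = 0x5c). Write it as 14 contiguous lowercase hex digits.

d2a01798f85c5c

Key decimal bytes [142, 252, 75, 196, 164] = 8e fc 4b c4 a4 is 5 bytes ≤ B = 7; zero-pad to 7 bytes: K' = 8e fc 4b c4 a4 00 00.
XOR each byte with 0x5c: 8e⊕5c=d2, fc⊕5c=a0, 4b⊕5c=17, c4⊕5c=98, a4⊕5c=f8, 00⊕5c=5c, 00⊕5c=5c.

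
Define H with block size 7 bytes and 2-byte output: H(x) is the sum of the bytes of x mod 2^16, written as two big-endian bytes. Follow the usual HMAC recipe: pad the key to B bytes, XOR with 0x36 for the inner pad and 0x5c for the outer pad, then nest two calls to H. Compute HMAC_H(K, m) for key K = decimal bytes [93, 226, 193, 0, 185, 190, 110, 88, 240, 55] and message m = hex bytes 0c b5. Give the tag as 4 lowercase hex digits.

Key decimal bytes [93, 226, 193, 0, 185, 190, 110, 88, 240, 55] = 5d e2 c1 00 b9 be 6e 58 f0 37 is 10 bytes > B = 7, so hash it first: H(key) = 05 64, then zero-pad to 7 bytes: K' = 05 64 00 00 00 00 00.
K' ⊕ ipad = 33 52 36 36 36 36 36.  K' ⊕ opad = 59 38 5c 5c 5c 5c 5c.
Inner input = (K'⊕ipad) ∥ m = 33 52 36 36 36 36 36 ∥ 0c b5.
Inner hash: sum = 51+82+54+54+54+54+54+12+181 = 596 → 02 54.
Outer input = (K'⊕opad) ∥ inner = 59 38 5c 5c 5c 5c 5c ∥ 02 54.
Outer hash (tag): sum = 89+56+92+92+92+92+92+2+84 = 691 → 02 b3.

02b3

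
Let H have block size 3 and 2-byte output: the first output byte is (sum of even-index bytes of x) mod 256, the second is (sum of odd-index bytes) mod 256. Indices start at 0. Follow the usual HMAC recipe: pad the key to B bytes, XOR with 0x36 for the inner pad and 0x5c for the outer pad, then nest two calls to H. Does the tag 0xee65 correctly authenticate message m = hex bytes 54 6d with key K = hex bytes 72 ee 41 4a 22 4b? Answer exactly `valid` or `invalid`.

Key hex bytes 72 ee 41 4a 22 4b is 6 bytes > B = 3, so hash it first: H(key) = d5 83, then zero-pad to 3 bytes: K' = d5 83 00.
K' ⊕ ipad = e3 b5 36; K' ⊕ opad = 89 df 5c.
Inner hash: even-index sum = 390 mod 256 = 134; odd-index sum = 265 mod 256 = 9 → 86 09.
Outer hash (recomputed tag): even-index sum = 238 mod 256 = 238; odd-index sum = 357 mod 256 = 101 → ee 65.
Recomputed tag = ee65; claimed = ee65 → match.

valid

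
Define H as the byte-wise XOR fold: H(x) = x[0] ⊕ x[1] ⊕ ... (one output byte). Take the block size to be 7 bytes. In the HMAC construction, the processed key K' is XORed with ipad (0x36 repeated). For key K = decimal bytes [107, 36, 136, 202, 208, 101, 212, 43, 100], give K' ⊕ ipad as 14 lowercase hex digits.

15363636363636

Key decimal bytes [107, 36, 136, 202, 208, 101, 212, 43, 100] = 6b 24 88 ca d0 65 d4 2b 64 is 9 bytes > B = 7, so hash it first: H(key) = 23, then zero-pad to 7 bytes: K' = 23 00 00 00 00 00 00.
XOR each byte with 0x36: 23⊕36=15, 00⊕36=36, 00⊕36=36, 00⊕36=36, 00⊕36=36, 00⊕36=36, 00⊕36=36.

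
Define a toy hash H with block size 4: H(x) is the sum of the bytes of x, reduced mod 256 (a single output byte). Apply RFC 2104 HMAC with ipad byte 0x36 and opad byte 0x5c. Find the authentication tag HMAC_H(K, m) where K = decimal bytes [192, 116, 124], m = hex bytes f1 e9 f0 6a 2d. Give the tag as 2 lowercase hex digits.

Key decimal bytes [192, 116, 124] = c0 74 7c is 3 bytes ≤ B = 4; zero-pad to 4 bytes: K' = c0 74 7c 00.
K' ⊕ ipad = f6 42 4a 36.  K' ⊕ opad = 9c 28 20 5c.
Inner input = (K'⊕ipad) ∥ m = f6 42 4a 36 ∥ f1 e9 f0 6a 2d.
Inner hash: sum = 246+66+74+54+241+233+240+106+45 = 1305; mod 256 = 25 → 19.
Outer input = (K'⊕opad) ∥ inner = 9c 28 20 5c ∥ 19.
Outer hash (tag): sum = 156+40+32+92+25 = 345; mod 256 = 89 → 59.

59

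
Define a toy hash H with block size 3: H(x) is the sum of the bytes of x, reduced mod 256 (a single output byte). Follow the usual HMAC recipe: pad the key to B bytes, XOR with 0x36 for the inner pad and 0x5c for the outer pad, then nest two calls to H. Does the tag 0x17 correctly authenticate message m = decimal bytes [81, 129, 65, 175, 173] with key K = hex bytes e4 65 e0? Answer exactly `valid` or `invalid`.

valid

Key hex bytes e4 65 e0 is exactly B = 3 bytes: K' = e4 65 e0.
K' ⊕ ipad = d2 53 d6; K' ⊕ opad = b8 39 bc.
Inner hash: sum = 210+83+214+81+129+65+175+173 = 1130; mod 256 = 106 → 6a.
Outer hash (recomputed tag): sum = 184+57+188+106 = 535; mod 256 = 23 → 17.
Recomputed tag = 17; claimed = 17 → match.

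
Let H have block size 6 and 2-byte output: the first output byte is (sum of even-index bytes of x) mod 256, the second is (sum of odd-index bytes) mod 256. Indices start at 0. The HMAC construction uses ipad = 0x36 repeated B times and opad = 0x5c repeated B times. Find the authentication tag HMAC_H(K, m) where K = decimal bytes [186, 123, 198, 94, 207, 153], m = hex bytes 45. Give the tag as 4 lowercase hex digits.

Key decimal bytes [186, 123, 198, 94, 207, 153] = ba 7b c6 5e cf 99 is exactly B = 6 bytes: K' = ba 7b c6 5e cf 99.
K' ⊕ ipad = 8c 4d f0 68 f9 af.  K' ⊕ opad = e6 27 9a 02 93 c5.
Inner input = (K'⊕ipad) ∥ m = 8c 4d f0 68 f9 af ∥ 45.
Inner hash: even-index sum = 698 mod 256 = 186; odd-index sum = 356 mod 256 = 100 → ba 64.
Outer input = (K'⊕opad) ∥ inner = e6 27 9a 02 93 c5 ∥ ba 64.
Outer hash (tag): even-index sum = 717 mod 256 = 205; odd-index sum = 338 mod 256 = 82 → cd 52.

cd52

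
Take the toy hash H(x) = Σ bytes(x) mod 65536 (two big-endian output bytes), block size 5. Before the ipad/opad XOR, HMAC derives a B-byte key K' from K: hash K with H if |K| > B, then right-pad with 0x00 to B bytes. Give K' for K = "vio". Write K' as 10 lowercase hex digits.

Key "vio" = 76 69 6f is 3 bytes ≤ B = 5; zero-pad to 5 bytes: K' = 76 69 6f 00 00.

76696f0000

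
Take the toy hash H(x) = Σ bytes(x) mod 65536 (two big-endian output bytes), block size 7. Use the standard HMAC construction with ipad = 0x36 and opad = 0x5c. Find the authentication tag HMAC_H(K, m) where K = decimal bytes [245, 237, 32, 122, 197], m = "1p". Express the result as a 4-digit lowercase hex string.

0351

Key decimal bytes [245, 237, 32, 122, 197] = f5 ed 20 7a c5 is 5 bytes ≤ B = 7; zero-pad to 7 bytes: K' = f5 ed 20 7a c5 00 00.
K' ⊕ ipad = c3 db 16 4c f3 36 36.  K' ⊕ opad = a9 b1 7c 26 99 5c 5c.
Inner input = (K'⊕ipad) ∥ m = c3 db 16 4c f3 36 36 ∥ 31 70.
Inner hash: sum = 195+219+22+76+243+54+54+49+112 = 1024 → 04 00.
Outer input = (K'⊕opad) ∥ inner = a9 b1 7c 26 99 5c 5c ∥ 04 00.
Outer hash (tag): sum = 169+177+124+38+153+92+92+4+0 = 849 → 03 51.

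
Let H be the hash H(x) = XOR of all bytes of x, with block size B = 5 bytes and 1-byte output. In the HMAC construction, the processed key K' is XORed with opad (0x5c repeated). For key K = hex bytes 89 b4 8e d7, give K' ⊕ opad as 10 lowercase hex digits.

Key hex bytes 89 b4 8e d7 is 4 bytes ≤ B = 5; zero-pad to 5 bytes: K' = 89 b4 8e d7 00.
XOR each byte with 0x5c: 89⊕5c=d5, b4⊕5c=e8, 8e⊕5c=d2, d7⊕5c=8b, 00⊕5c=5c.

d5e8d28b5c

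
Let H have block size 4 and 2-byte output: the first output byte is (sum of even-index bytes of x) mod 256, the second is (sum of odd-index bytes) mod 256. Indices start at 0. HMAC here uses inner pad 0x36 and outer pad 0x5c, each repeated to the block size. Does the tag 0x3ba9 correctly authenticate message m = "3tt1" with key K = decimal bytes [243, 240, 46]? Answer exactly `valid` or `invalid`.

invalid

Key decimal bytes [243, 240, 46] = f3 f0 2e is 3 bytes ≤ B = 4; zero-pad to 4 bytes: K' = f3 f0 2e 00.
K' ⊕ ipad = c5 c6 18 36; K' ⊕ opad = af ac 72 5c.
Inner hash: even-index sum = 388 mod 256 = 132; odd-index sum = 417 mod 256 = 161 → 84 a1.
Outer hash (recomputed tag): even-index sum = 421 mod 256 = 165; odd-index sum = 425 mod 256 = 169 → a5 a9.
Recomputed tag = a5a9; claimed = 3ba9 → mismatch.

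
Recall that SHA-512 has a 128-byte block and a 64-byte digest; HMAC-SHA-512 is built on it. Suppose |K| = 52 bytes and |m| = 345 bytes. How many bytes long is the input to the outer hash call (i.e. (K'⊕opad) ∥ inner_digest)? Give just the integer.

Key is 52 ≤ 128 bytes, zero-padded: |K'| = 128.
Outer input = (K'⊕opad) ∥ H(inner) → 128 + 64 = 192 bytes.

192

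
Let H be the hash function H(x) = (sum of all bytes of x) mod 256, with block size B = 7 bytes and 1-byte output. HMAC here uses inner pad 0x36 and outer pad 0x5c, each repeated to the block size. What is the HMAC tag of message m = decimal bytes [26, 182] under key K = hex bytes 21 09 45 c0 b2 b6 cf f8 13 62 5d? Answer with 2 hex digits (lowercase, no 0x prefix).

Key hex bytes 21 09 45 c0 b2 b6 cf f8 13 62 5d is 11 bytes > B = 7, so hash it first: H(key) = 30, then zero-pad to 7 bytes: K' = 30 00 00 00 00 00 00.
K' ⊕ ipad = 06 36 36 36 36 36 36.  K' ⊕ opad = 6c 5c 5c 5c 5c 5c 5c.
Inner input = (K'⊕ipad) ∥ m = 06 36 36 36 36 36 36 ∥ 1a b6.
Inner hash: sum = 6+54+54+54+54+54+54+26+182 = 538; mod 256 = 26 → 1a.
Outer input = (K'⊕opad) ∥ inner = 6c 5c 5c 5c 5c 5c 5c ∥ 1a.
Outer hash (tag): sum = 108+92+92+92+92+92+92+26 = 686; mod 256 = 174 → ae.

ae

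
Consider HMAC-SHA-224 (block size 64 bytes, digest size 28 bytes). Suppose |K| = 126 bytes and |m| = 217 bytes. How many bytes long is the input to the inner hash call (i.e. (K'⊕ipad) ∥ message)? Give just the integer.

281

Key is 126 > 64 bytes, so it is hashed to 28 bytes then zero-padded to 64: |K'| = 64.
Inner input = (K'⊕ipad) ∥ m → 64 + 217 = 281 bytes.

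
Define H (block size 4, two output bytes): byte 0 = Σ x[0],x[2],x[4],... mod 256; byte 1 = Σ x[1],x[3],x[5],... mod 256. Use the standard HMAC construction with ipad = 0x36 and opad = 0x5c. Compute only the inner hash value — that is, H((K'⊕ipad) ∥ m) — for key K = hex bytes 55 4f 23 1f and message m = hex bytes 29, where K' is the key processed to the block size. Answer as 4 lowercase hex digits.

Key hex bytes 55 4f 23 1f is exactly B = 4 bytes: K' = 55 4f 23 1f.
K' ⊕ ipad = 63 79 15 29.
Inner input = 63 79 15 29 ∥ 29.
Inner hash: even-index sum = 161 mod 256 = 161; odd-index sum = 162 mod 256 = 162 → a1 a2.

a1a2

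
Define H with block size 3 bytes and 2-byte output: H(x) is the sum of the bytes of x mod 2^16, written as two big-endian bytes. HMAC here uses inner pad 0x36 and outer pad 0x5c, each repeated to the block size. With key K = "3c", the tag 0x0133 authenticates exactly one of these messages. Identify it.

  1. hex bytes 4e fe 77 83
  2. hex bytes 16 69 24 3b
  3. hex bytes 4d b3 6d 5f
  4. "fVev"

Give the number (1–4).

4

Key "3c" = 33 63 is 2 bytes ≤ B = 3; zero-pad to 3 bytes: K' = 33 63 00.
K' ⊕ ipad = 05 55 36; K' ⊕ opad = 6f 3f 5c.
m1: inner = H(05 55 36 4e fe 77 83) = 02 d6; tag = H(6f 3f 5c 02 d6) = 01e2
m2: inner = H(05 55 36 16 69 24 3b) = 01 6e; tag = H(6f 3f 5c 01 6e) = 0179
m3: inner = H(05 55 36 4d b3 6d 5f) = 02 5c; tag = H(6f 3f 5c 02 5c) = 0168
m4: inner = H(05 55 36 66 56 65 76) = 02 27; tag = H(6f 3f 5c 02 27) = 0133 ← matches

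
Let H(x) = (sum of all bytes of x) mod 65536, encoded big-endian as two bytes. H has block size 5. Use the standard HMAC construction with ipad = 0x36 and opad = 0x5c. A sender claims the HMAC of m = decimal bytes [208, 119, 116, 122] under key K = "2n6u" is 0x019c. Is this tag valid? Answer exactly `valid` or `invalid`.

valid

Key "2n6u" = 32 6e 36 75 is 4 bytes ≤ B = 5; zero-pad to 5 bytes: K' = 32 6e 36 75 00.
K' ⊕ ipad = 04 58 00 43 36; K' ⊕ opad = 6e 32 6a 29 5c.
Inner hash: sum = 4+88+0+67+54+208+119+116+122 = 778 → 03 0a.
Outer hash (recomputed tag): sum = 110+50+106+41+92+3+10 = 412 → 01 9c.
Recomputed tag = 019c; claimed = 019c → match.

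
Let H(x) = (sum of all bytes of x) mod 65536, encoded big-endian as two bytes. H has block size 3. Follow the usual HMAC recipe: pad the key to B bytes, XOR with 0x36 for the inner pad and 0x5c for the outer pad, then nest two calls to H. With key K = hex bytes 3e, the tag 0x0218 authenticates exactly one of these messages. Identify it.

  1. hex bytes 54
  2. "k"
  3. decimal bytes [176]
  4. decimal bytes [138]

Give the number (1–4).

Key hex bytes 3e is 1 byte ≤ B = 3; zero-pad to 3 bytes: K' = 3e 00 00.
K' ⊕ ipad = 08 36 36; K' ⊕ opad = 62 5c 5c.
m1: inner = H(08 36 36 54) = 00 c8; tag = H(62 5c 5c 00 c8) = 01e2
m2: inner = H(08 36 36 6b) = 00 df; tag = H(62 5c 5c 00 df) = 01f9
m3: inner = H(08 36 36 b0) = 01 24; tag = H(62 5c 5c 01 24) = 013f
m4: inner = H(08 36 36 8a) = 00 fe; tag = H(62 5c 5c 00 fe) = 0218 ← matches

4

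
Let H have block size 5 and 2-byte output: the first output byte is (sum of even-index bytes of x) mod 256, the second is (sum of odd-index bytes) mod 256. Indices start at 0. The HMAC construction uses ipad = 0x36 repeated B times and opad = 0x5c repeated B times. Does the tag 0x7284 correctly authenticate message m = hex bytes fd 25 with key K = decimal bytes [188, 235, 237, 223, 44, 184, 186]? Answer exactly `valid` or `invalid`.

Key decimal bytes [188, 235, 237, 223, 44, 184, 186] = bc eb ed df 2c b8 ba is 7 bytes > B = 5, so hash it first: H(key) = 8f 82, then zero-pad to 5 bytes: K' = 8f 82 00 00 00.
K' ⊕ ipad = b9 b4 36 36 36; K' ⊕ opad = d3 de 5c 5c 5c.
Inner hash: even-index sum = 330 mod 256 = 74; odd-index sum = 487 mod 256 = 231 → 4a e7.
Outer hash (recomputed tag): even-index sum = 626 mod 256 = 114; odd-index sum = 388 mod 256 = 132 → 72 84.
Recomputed tag = 7284; claimed = 7284 → match.

valid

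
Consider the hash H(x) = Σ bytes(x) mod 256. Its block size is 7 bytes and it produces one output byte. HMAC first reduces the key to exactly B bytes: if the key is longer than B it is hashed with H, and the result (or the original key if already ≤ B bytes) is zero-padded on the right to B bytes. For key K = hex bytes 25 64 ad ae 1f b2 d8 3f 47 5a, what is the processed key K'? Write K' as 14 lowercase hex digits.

|K| = 10 > B = 7, so first hash the key.
H(K): sum = 37+100+173+174+31+178+216+63+71+90 = 1133; mod 256 = 109 → 6d.
Zero-pad H(K) = 6d to 7 bytes: K' = 6d 00 00 00 00 00 00.

6d000000000000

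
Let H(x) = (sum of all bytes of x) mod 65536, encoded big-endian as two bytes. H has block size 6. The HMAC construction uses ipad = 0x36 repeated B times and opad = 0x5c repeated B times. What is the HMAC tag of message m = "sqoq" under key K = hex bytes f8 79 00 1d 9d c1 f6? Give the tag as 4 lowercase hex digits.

Key hex bytes f8 79 00 1d 9d c1 f6 is 7 bytes > B = 6, so hash it first: H(key) = 03 e2, then zero-pad to 6 bytes: K' = 03 e2 00 00 00 00.
K' ⊕ ipad = 35 d4 36 36 36 36.  K' ⊕ opad = 5f be 5c 5c 5c 5c.
Inner input = (K'⊕ipad) ∥ m = 35 d4 36 36 36 36 ∥ 73 71 6f 71.
Inner hash: sum = 53+212+54+54+54+54+115+113+111+113 = 933 → 03 a5.
Outer input = (K'⊕opad) ∥ inner = 5f be 5c 5c 5c 5c ∥ 03 a5.
Outer hash (tag): sum = 95+190+92+92+92+92+3+165 = 821 → 03 35.

0335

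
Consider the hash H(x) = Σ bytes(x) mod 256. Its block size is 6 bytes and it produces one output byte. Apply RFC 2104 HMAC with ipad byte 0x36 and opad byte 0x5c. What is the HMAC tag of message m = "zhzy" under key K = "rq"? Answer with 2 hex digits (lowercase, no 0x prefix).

03

Key "rq" = 72 71 is 2 bytes ≤ B = 6; zero-pad to 6 bytes: K' = 72 71 00 00 00 00.
K' ⊕ ipad = 44 47 36 36 36 36.  K' ⊕ opad = 2e 2d 5c 5c 5c 5c.
Inner input = (K'⊕ipad) ∥ m = 44 47 36 36 36 36 ∥ 7a 68 7a 79.
Inner hash: sum = 68+71+54+54+54+54+122+104+122+121 = 824; mod 256 = 56 → 38.
Outer input = (K'⊕opad) ∥ inner = 2e 2d 5c 5c 5c 5c ∥ 38.
Outer hash (tag): sum = 46+45+92+92+92+92+56 = 515; mod 256 = 3 → 03.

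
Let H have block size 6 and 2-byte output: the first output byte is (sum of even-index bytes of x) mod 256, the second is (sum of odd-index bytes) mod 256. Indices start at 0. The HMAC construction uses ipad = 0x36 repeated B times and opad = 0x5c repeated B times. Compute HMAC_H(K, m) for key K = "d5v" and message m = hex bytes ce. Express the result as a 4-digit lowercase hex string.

Key "d5v" = 64 35 76 is 3 bytes ≤ B = 6; zero-pad to 6 bytes: K' = 64 35 76 00 00 00.
K' ⊕ ipad = 52 03 40 36 36 36.  K' ⊕ opad = 38 69 2a 5c 5c 5c.
Inner input = (K'⊕ipad) ∥ m = 52 03 40 36 36 36 ∥ ce.
Inner hash: even-index sum = 406 mod 256 = 150; odd-index sum = 111 mod 256 = 111 → 96 6f.
Outer input = (K'⊕opad) ∥ inner = 38 69 2a 5c 5c 5c ∥ 96 6f.
Outer hash (tag): even-index sum = 340 mod 256 = 84; odd-index sum = 400 mod 256 = 144 → 54 90.

5490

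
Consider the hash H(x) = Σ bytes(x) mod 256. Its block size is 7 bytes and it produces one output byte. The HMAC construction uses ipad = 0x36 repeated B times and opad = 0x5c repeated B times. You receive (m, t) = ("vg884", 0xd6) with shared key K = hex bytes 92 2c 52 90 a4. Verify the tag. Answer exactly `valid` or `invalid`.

invalid

Key hex bytes 92 2c 52 90 a4 is 5 bytes ≤ B = 7; zero-pad to 7 bytes: K' = 92 2c 52 90 a4 00 00.
K' ⊕ ipad = a4 1a 64 a6 92 36 36; K' ⊕ opad = ce 70 0e cc f8 5c 5c.
Inner hash: sum = 164+26+100+166+146+54+54+118+103+56+56+52 = 1095; mod 256 = 71 → 47.
Outer hash (recomputed tag): sum = 206+112+14+204+248+92+92+71 = 1039; mod 256 = 15 → 0f.
Recomputed tag = 0f; claimed = d6 → mismatch.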